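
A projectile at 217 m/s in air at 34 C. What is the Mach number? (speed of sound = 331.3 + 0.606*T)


a = 331.3 + 0.606*(34) = 351.904 m/s
M = v/a = 217/351.904 = 0.6166

0.6166


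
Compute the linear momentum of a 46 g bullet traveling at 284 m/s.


p = m*v = 0.046*284 = 13.06 kg·m/s

13.06 kg·m/s


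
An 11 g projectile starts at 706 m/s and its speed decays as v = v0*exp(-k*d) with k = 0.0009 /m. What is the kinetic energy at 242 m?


v = v0*exp(-k*d) = 706*exp(-0.0009*242) = 567.826 m/s
E = 0.5*m*v^2 = 0.5*0.011*567.826^2 = 1773 J

1773 J


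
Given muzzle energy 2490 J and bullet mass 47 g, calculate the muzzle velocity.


v = sqrt(2*E/m) = sqrt(2*2490/0.047) = 325.5 m/s

325.5 m/s


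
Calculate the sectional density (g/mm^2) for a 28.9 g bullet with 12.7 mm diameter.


SD = m/d^2 = 28.9/12.7^2 = 0.1792 g/mm^2

0.1792 g/mm^2


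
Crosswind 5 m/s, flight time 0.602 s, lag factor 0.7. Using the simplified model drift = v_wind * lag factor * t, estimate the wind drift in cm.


drift = v_wind * lag * t = 5 * 0.7 * 0.602 = 2.107 m ≈ 210.7 cm

210.7 cm


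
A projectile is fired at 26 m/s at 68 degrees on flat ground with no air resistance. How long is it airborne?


T = 2*v0*sin(theta)/g = 2*26*sin(68°)/9.81 = 4.915 s

4.915 s


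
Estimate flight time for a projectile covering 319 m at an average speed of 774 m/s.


t = d/v = 319/774 = 0.4121 s

0.4121 s


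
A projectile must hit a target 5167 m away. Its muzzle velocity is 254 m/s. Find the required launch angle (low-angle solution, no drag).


sin(2*theta) = R*g/v0^2 = 5167*9.81/254^2 = 0.78567, theta = arcsin(0.78567)/2 = 25.89°

25.89 degrees


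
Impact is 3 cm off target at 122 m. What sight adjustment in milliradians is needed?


1 mrad subtends 1 cm per 10 m of range, so adj = error_cm / (dist_m / 10) = 3 / (122/10) = 0.2459 mrad

0.2459 mrad


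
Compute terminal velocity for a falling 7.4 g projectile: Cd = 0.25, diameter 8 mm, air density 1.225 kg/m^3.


A = pi*(d/2)^2 = pi*(8/2000)^2 = 5.02655e-05 m^2
vt = sqrt(2mg/(Cd*rho*A)) = sqrt(2*0.0074*9.81/(0.25 * 1.225 * 5.02655e-05)) = 97.12 m/s

97.12 m/s


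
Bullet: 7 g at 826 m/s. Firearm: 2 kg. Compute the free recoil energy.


v_r = m_p*v_p/m_gun = 0.007*826/2 = 2.891 m/s, E_r = 0.5*m_gun*v_r^2 = 0.5*2*2.891^2 = 8.358 J

8.358 J


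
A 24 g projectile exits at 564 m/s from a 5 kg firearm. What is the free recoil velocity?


v_recoil = m_p * v_p / m_gun = 0.024 * 564 / 5 = 2.707 m/s

2.707 m/s


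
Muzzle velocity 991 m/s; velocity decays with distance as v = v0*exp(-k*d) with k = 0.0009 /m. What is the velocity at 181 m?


v = v0*exp(-k*d) = 991*exp(-0.0009*181) = 842 m/s

842 m/s


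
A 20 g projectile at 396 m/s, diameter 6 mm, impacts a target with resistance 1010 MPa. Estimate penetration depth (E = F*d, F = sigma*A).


A = pi*(d/2)^2 = pi*(6/2)^2 = 28.2743 mm^2
E = 0.5*m*v^2 = 0.5*0.02*396^2 = 1568.16 J
depth = E/(sigma*A) = 1568.16 J / (1010 MPa * 28.2743 mm^2) = 1568.16/(1010 * 28.2743) m = 0.0549132 m ≈ 54.91 mm

54.91 mm


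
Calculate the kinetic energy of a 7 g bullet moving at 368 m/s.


E = 0.5*m*v^2 = 0.5*0.007*368^2 = 474 J

474 J


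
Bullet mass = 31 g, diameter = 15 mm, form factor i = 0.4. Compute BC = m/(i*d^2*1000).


BC = m/(i*d^2*1000) = 31/(0.4 * 15^2 * 1000) = 0.0003444

0.0003444


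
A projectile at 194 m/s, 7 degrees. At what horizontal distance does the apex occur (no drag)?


R = v0^2*sin(2*theta)/g = 194^2*sin(2*7°)/9.81 = 928.132 m
apex_dist = R/2 = 928.132/2 = 464.1 m

464.1 m


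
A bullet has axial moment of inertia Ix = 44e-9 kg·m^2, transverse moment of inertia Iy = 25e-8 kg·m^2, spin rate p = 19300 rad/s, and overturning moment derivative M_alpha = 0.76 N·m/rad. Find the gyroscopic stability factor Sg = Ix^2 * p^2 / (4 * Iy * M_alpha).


Sg = Ix^2 * p^2 / (4 * Iy * M_alpha) = (44e-9)^2 * 19300^2 / (4 * 25e-8 * 0.76) = 0.9489

0.9489


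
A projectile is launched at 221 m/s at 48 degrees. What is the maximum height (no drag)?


H = (v0*sin(theta))^2 / (2g) = (221*sin(48°))^2 / (2*9.81) = 1375 m

1375 m


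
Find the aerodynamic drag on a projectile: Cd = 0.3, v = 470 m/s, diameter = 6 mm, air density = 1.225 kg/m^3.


A = pi*(d/2)^2 = pi*(6/2000)^2 = 2.82743e-05 m^2
Fd = 0.5*Cd*rho*A*v^2 = 0.5*0.3*1.225*2.82743e-05*470^2 = 1.148 N

1.148 N


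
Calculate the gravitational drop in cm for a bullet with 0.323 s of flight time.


drop = 0.5*g*t^2 = 0.5*9.81*0.323^2 = 0.511734 m ≈ 51.17 cm

51.17 cm


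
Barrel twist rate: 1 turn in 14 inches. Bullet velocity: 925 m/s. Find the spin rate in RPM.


twist_m = 14*0.0254 = 0.3556 m
spin = v/twist = 925/0.3556 = 2601.237 rev/s
RPM = spin*60 = 2601.237*60 ≈ 156074 RPM

156074 RPM


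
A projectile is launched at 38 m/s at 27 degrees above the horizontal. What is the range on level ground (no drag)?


R = v0^2 * sin(2*theta) / g = 38^2 * sin(2*27°) / 9.81 = 119.1 m

119.1 m


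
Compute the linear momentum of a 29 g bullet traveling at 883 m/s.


p = m*v = 0.029*883 = 25.61 kg·m/s

25.61 kg·m/s


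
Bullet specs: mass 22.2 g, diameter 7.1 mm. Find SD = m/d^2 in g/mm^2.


SD = m/d^2 = 22.2/7.1^2 = 0.4404 g/mm^2

0.4404 g/mm^2


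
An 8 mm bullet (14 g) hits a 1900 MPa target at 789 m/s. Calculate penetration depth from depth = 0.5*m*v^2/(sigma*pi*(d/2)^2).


A = pi*(d/2)^2 = pi*(8/2)^2 = 50.2655 mm^2
E = 0.5*m*v^2 = 0.5*0.014*789^2 = 4357.65 J
depth = E/(sigma*A) = 4357.65 J / (1900 MPa * 50.2655 mm^2) = 4357.65/(1900 * 50.2655) m = 0.0456277 m ≈ 45.63 mm

45.63 mm


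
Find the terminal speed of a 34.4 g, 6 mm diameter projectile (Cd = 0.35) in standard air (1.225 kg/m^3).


A = pi*(d/2)^2 = pi*(6/2000)^2 = 2.82743e-05 m^2
vt = sqrt(2mg/(Cd*rho*A)) = sqrt(2*0.0344*9.81/(0.35 * 1.225 * 2.82743e-05)) = 236 m/s

236 m/s


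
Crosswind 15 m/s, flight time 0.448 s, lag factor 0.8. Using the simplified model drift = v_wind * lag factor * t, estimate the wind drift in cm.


drift = v_wind * lag * t = 15 * 0.8 * 0.448 = 5.376 m ≈ 537.6 cm

537.6 cm


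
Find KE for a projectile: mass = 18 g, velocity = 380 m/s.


E = 0.5*m*v^2 = 0.5*0.018*380^2 = 1300 J

1300 J


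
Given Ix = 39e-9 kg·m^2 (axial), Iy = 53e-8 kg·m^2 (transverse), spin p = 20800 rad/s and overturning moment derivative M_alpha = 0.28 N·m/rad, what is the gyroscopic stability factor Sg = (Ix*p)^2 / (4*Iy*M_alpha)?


Sg = Ix^2 * p^2 / (4 * Iy * M_alpha) = (39e-9)^2 * 20800^2 / (4 * 53e-8 * 0.28) = 1.109

1.109


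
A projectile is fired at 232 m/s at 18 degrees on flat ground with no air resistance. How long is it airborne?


T = 2*v0*sin(theta)/g = 2*232*sin(18°)/9.81 = 14.62 s

14.62 s


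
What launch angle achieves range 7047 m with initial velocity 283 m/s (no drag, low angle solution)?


sin(2*theta) = R*g/v0^2 = 7047*9.81/283^2 = 0.863178, theta = arcsin(0.863178)/2 = 29.84°

29.84 degrees


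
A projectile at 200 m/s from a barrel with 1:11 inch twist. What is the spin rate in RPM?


twist_m = 11*0.0254 = 0.2794 m
spin = v/twist = 200/0.2794 = 715.8196 rev/s
RPM = spin*60 = 715.8196*60 ≈ 42949 RPM

42949 RPM


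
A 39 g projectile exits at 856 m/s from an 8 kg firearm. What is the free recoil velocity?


v_recoil = m_p * v_p / m_gun = 0.039 * 856 / 8 = 4.173 m/s

4.173 m/s


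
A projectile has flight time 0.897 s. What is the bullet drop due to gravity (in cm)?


drop = 0.5*g*t^2 = 0.5*9.81*0.897^2 = 3.94661 m ≈ 394.7 cm

394.7 cm


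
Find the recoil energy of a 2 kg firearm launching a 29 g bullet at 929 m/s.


v_r = m_p*v_p/m_gun = 0.029*929/2 = 13.4705 m/s, E_r = 0.5*m_gun*v_r^2 = 0.5*2*13.4705^2 = 181.5 J

181.5 J


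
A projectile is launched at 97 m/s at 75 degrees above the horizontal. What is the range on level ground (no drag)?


R = v0^2 * sin(2*theta) / g = 97^2 * sin(2*75°) / 9.81 = 479.6 m

479.6 m


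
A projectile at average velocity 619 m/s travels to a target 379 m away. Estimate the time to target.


t = d/v = 379/619 = 0.6123 s

0.6123 s


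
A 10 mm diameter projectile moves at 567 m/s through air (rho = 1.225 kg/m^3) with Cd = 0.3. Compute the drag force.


A = pi*(d/2)^2 = pi*(10/2000)^2 = 7.85398e-05 m^2
Fd = 0.5*Cd*rho*A*v^2 = 0.5*0.3*1.225*7.85398e-05*567^2 = 4.64 N

4.64 N


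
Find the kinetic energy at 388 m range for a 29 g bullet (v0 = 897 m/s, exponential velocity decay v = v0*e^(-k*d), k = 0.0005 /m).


v = v0*exp(-k*d) = 897*exp(-0.0005*388) = 738.821 m/s
E = 0.5*m*v^2 = 0.5*0.029*738.821^2 = 7915 J

7915 J


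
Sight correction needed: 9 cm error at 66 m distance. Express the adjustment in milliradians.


1 mrad subtends 1 cm per 10 m of range, so adj = error_cm / (dist_m / 10) = 9 / (66/10) = 1.364 mrad

1.364 mrad


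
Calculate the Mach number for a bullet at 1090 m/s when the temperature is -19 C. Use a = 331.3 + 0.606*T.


a = 331.3 + 0.606*(-19) = 319.786 m/s
M = v/a = 1090/319.786 = 3.409

3.409


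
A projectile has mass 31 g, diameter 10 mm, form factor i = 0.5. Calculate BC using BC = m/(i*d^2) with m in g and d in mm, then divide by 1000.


BC = m/(i*d^2*1000) = 31/(0.5 * 10^2 * 1000) = 0.00062

0.00062


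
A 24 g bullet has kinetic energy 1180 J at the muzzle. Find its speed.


v = sqrt(2*E/m) = sqrt(2*1180/0.024) = 313.6 m/s

313.6 m/s


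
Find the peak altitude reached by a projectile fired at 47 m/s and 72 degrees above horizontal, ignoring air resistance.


H = (v0*sin(theta))^2 / (2g) = (47*sin(72°))^2 / (2*9.81) = 101.8 m

101.8 m


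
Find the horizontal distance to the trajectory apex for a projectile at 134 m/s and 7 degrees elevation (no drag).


R = v0^2*sin(2*theta)/g = 134^2*sin(2*7°)/9.81 = 442.808 m
apex_dist = R/2 = 442.808/2 = 221.4 m

221.4 m


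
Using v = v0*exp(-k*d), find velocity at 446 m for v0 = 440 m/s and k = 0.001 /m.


v = v0*exp(-k*d) = 440*exp(-0.001*446) = 281.7 m/s

281.7 m/s


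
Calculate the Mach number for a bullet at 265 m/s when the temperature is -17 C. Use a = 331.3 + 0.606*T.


a = 331.3 + 0.606*(-17) = 320.998 m/s
M = v/a = 265/320.998 = 0.8256

0.8256


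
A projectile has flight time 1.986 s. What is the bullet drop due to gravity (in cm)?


drop = 0.5*g*t^2 = 0.5*9.81*1.986^2 = 19.3463 m ≈ 1935 cm

1935 cm


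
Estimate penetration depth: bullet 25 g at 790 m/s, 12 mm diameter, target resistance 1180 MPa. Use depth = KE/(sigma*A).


A = pi*(d/2)^2 = pi*(12/2)^2 = 113.097 mm^2
E = 0.5*m*v^2 = 0.5*0.025*790^2 = 7801.25 J
depth = E/(sigma*A) = 7801.25 J / (1180 MPa * 113.097 mm^2) = 7801.25/(1180 * 113.097) m = 0.0584561 m ≈ 58.46 mm

58.46 mm


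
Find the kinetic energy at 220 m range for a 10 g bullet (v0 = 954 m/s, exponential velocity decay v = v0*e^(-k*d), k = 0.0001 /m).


v = v0*exp(-k*d) = 954*exp(-0.0001*220) = 933.241 m/s
E = 0.5*m*v^2 = 0.5*0.01*933.241^2 = 4355 J

4355 J


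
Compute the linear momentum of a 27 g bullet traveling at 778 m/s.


p = m*v = 0.027*778 = 21.01 kg·m/s

21.01 kg·m/s


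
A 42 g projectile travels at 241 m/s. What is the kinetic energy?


E = 0.5*m*v^2 = 0.5*0.042*241^2 = 1220 J

1220 J


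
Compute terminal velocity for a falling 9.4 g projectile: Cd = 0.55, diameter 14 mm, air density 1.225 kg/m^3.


A = pi*(d/2)^2 = pi*(14/2000)^2 = 1.53938e-04 m^2
vt = sqrt(2mg/(Cd*rho*A)) = sqrt(2*0.0094*9.81/(0.55 * 1.225 * 1.53938e-04)) = 42.17 m/s

42.17 m/s


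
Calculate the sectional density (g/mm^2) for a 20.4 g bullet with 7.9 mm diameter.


SD = m/d^2 = 20.4/7.9^2 = 0.3269 g/mm^2

0.3269 g/mm^2


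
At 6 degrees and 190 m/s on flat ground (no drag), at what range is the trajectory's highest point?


R = v0^2*sin(2*theta)/g = 190^2*sin(2*6°)/9.81 = 765.098 m
apex_dist = R/2 = 765.098/2 = 382.5 m

382.5 m


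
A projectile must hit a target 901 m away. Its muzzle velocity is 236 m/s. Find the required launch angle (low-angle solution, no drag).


sin(2*theta) = R*g/v0^2 = 901*9.81/236^2 = 0.158697, theta = arcsin(0.158697)/2 = 4.566°

4.566 degrees


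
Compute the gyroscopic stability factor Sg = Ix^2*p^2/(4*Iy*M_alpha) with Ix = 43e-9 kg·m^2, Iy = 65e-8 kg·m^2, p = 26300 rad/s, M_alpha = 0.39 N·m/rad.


Sg = Ix^2 * p^2 / (4 * Iy * M_alpha) = (43e-9)^2 * 26300^2 / (4 * 65e-8 * 0.39) = 1.261

1.261


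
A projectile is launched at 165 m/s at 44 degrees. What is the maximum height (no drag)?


H = (v0*sin(theta))^2 / (2g) = (165*sin(44°))^2 / (2*9.81) = 669.6 m

669.6 m


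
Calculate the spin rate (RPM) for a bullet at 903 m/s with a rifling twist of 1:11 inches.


twist_m = 11*0.0254 = 0.2794 m
spin = v/twist = 903/0.2794 = 3231.926 rev/s
RPM = spin*60 = 3231.926*60 ≈ 193916 RPM

193916 RPM


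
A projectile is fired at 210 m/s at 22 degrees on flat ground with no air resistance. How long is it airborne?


T = 2*v0*sin(theta)/g = 2*210*sin(22°)/9.81 = 16.04 s

16.04 s


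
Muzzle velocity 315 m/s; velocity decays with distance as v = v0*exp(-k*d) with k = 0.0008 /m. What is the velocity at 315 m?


v = v0*exp(-k*d) = 315*exp(-0.0008*315) = 244.8 m/s

244.8 m/s


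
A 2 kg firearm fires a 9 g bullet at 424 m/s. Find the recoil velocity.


v_recoil = m_p * v_p / m_gun = 0.009 * 424 / 2 = 1.908 m/s

1.908 m/s


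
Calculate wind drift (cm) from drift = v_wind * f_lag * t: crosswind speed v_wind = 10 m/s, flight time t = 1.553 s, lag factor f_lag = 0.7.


drift = v_wind * lag * t = 10 * 0.7 * 1.553 = 10.871 m ≈ 1087 cm

1087 cm


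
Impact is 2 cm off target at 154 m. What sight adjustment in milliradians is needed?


1 mrad subtends 1 cm per 10 m of range, so adj = error_cm / (dist_m / 10) = 2 / (154/10) = 0.1299 mrad

0.1299 mrad


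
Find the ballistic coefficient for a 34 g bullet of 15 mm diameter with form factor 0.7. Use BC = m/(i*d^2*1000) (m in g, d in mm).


BC = m/(i*d^2*1000) = 34/(0.7 * 15^2 * 1000) = 0.0002159

0.0002159


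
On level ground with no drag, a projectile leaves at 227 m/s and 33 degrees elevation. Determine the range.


R = v0^2 * sin(2*theta) / g = 227^2 * sin(2*33°) / 9.81 = 4799 m

4799 m


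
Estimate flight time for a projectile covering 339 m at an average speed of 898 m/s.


t = d/v = 339/898 = 0.3775 s

0.3775 s


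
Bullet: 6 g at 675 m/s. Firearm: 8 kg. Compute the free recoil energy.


v_r = m_p*v_p/m_gun = 0.006*675/8 = 0.50625 m/s, E_r = 0.5*m_gun*v_r^2 = 0.5*8*0.50625^2 = 1.025 J

1.025 J


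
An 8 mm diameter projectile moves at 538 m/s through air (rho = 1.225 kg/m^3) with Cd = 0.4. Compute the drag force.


A = pi*(d/2)^2 = pi*(8/2000)^2 = 5.02655e-05 m^2
Fd = 0.5*Cd*rho*A*v^2 = 0.5*0.4*1.225*5.02655e-05*538^2 = 3.565 N

3.565 N


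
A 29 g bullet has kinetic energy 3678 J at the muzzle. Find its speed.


v = sqrt(2*E/m) = sqrt(2*3678/0.029) = 503.6 m/s

503.6 m/s


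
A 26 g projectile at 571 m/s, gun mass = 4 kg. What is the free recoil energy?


v_r = m_p*v_p/m_gun = 0.026*571/4 = 3.7115 m/s, E_r = 0.5*m_gun*v_r^2 = 0.5*4*3.7115^2 = 27.55 J

27.55 J


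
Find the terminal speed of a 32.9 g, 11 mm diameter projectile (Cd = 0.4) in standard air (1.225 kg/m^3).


A = pi*(d/2)^2 = pi*(11/2000)^2 = 9.50332e-05 m^2
vt = sqrt(2mg/(Cd*rho*A)) = sqrt(2*0.0329*9.81/(0.4 * 1.225 * 9.50332e-05)) = 117.7 m/s

117.7 m/s


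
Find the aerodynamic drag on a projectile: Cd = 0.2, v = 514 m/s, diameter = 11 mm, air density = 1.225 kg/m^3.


A = pi*(d/2)^2 = pi*(11/2000)^2 = 9.50332e-05 m^2
Fd = 0.5*Cd*rho*A*v^2 = 0.5*0.2*1.225*9.50332e-05*514^2 = 3.076 N

3.076 N


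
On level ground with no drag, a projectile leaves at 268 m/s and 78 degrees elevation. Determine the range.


R = v0^2 * sin(2*theta) / g = 268^2 * sin(2*78°) / 9.81 = 2978 m

2978 m


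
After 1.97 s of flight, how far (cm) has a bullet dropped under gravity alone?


drop = 0.5*g*t^2 = 0.5*9.81*1.97^2 = 19.0358 m ≈ 1904 cm

1904 cm


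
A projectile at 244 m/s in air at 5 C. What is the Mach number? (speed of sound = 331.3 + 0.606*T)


a = 331.3 + 0.606*(5) = 334.33 m/s
M = v/a = 244/334.33 = 0.7298

0.7298


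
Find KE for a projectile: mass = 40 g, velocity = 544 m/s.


E = 0.5*m*v^2 = 0.5*0.04*544^2 = 5919 J

5919 J


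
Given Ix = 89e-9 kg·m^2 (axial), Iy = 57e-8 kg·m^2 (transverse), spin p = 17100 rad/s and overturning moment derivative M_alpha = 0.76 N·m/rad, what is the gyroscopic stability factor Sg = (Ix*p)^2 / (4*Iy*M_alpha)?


Sg = Ix^2 * p^2 / (4 * Iy * M_alpha) = (89e-9)^2 * 17100^2 / (4 * 57e-8 * 0.76) = 1.337

1.337


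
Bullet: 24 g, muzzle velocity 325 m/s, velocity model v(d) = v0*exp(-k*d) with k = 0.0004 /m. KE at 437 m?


v = v0*exp(-k*d) = 325*exp(-0.0004*437) = 272.878 m/s
E = 0.5*m*v^2 = 0.5*0.024*272.878^2 = 893.5 J

893.5 J


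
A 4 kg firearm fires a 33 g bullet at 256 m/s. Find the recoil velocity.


v_recoil = m_p * v_p / m_gun = 0.033 * 256 / 4 = 2.112 m/s

2.112 m/s


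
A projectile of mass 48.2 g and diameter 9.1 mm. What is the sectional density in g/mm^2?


SD = m/d^2 = 48.2/9.1^2 = 0.5821 g/mm^2

0.5821 g/mm^2


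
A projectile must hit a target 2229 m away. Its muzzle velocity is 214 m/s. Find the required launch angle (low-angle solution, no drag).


sin(2*theta) = R*g/v0^2 = 2229*9.81/214^2 = 0.477476, theta = arcsin(0.477476)/2 = 14.26°

14.26 degrees


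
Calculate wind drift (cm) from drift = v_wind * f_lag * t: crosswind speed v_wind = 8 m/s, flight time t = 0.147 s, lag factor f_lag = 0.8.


drift = v_wind * lag * t = 8 * 0.8 * 0.147 = 0.9408 m ≈ 94.08 cm

94.08 cm


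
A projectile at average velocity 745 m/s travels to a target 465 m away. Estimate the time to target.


t = d/v = 465/745 = 0.6242 s

0.6242 s


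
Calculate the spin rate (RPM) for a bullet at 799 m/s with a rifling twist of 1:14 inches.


twist_m = 14*0.0254 = 0.3556 m
spin = v/twist = 799/0.3556 = 2246.907 rev/s
RPM = spin*60 = 2246.907*60 ≈ 134814 RPM

134814 RPM


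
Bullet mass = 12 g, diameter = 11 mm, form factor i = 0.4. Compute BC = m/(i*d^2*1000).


BC = m/(i*d^2*1000) = 12/(0.4 * 11^2 * 1000) = 0.0002479

0.0002479


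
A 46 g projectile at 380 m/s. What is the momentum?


p = m*v = 0.046*380 = 17.48 kg·m/s

17.48 kg·m/s


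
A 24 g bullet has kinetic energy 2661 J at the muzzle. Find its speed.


v = sqrt(2*E/m) = sqrt(2*2661/0.024) = 470.9 m/s

470.9 m/s


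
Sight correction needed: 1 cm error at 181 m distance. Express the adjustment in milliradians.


1 mrad subtends 1 cm per 10 m of range, so adj = error_cm / (dist_m / 10) = 1 / (181/10) = 0.05525 mrad

0.05525 mrad


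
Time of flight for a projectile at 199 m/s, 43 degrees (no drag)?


T = 2*v0*sin(theta)/g = 2*199*sin(43°)/9.81 = 27.67 s

27.67 s


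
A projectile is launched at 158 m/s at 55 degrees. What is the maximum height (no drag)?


H = (v0*sin(theta))^2 / (2g) = (158*sin(55°))^2 / (2*9.81) = 853.8 m

853.8 m


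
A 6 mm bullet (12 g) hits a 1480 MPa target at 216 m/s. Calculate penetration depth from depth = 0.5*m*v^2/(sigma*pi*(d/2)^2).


A = pi*(d/2)^2 = pi*(6/2)^2 = 28.2743 mm^2
E = 0.5*m*v^2 = 0.5*0.012*216^2 = 279.936 J
depth = E/(sigma*A) = 279.936 J / (1480 MPa * 28.2743 mm^2) = 279.936/(1480 * 28.2743) m = 0.00668967 m ≈ 6.69 mm

6.69 mm


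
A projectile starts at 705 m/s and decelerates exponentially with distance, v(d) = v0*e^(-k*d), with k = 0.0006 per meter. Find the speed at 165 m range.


v = v0*exp(-k*d) = 705*exp(-0.0006*165) = 638.5 m/s

638.5 m/s


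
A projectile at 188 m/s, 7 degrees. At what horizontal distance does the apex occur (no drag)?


R = v0^2*sin(2*theta)/g = 188^2*sin(2*7°)/9.81 = 871.609 m
apex_dist = R/2 = 871.609/2 = 435.8 m

435.8 m


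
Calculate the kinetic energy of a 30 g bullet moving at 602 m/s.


E = 0.5*m*v^2 = 0.5*0.03*602^2 = 5436 J

5436 J


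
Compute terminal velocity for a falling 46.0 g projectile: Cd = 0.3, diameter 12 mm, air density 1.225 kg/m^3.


A = pi*(d/2)^2 = pi*(12/2000)^2 = 1.13097e-04 m^2
vt = sqrt(2mg/(Cd*rho*A)) = sqrt(2*0.046*9.81/(0.3 * 1.225 * 1.13097e-04)) = 147.4 m/s

147.4 m/s


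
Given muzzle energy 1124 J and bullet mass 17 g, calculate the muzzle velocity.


v = sqrt(2*E/m) = sqrt(2*1124/0.017) = 363.6 m/s

363.6 m/s


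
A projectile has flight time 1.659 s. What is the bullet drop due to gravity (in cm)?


drop = 0.5*g*t^2 = 0.5*9.81*1.659^2 = 13.4999 m ≈ 1350 cm

1350 cm


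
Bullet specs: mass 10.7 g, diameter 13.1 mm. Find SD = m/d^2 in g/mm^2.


SD = m/d^2 = 10.7/13.1^2 = 0.06235 g/mm^2

0.06235 g/mm^2


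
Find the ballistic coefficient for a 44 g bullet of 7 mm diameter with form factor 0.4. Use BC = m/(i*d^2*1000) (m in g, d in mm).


BC = m/(i*d^2*1000) = 44/(0.4 * 7^2 * 1000) = 0.002245

0.002245


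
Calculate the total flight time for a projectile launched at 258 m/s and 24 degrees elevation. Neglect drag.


T = 2*v0*sin(theta)/g = 2*258*sin(24°)/9.81 = 21.39 s

21.39 s


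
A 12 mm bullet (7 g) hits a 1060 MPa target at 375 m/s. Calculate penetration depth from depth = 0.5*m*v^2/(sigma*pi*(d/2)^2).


A = pi*(d/2)^2 = pi*(12/2)^2 = 113.097 mm^2
E = 0.5*m*v^2 = 0.5*0.007*375^2 = 492.188 J
depth = E/(sigma*A) = 492.188 J / (1060 MPa * 113.097 mm^2) = 492.188/(1060 * 113.097) m = 0.00410556 m ≈ 4.106 mm

4.106 mm


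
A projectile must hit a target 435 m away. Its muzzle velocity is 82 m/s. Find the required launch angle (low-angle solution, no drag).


sin(2*theta) = R*g/v0^2 = 435*9.81/82^2 = 0.634645, theta = arcsin(0.634645)/2 = 19.7°

19.7 degrees


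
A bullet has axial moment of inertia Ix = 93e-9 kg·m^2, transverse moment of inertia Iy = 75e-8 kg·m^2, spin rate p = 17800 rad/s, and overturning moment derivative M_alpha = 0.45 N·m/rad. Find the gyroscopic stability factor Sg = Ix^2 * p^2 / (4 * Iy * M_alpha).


Sg = Ix^2 * p^2 / (4 * Iy * M_alpha) = (93e-9)^2 * 17800^2 / (4 * 75e-8 * 0.45) = 2.03

2.03


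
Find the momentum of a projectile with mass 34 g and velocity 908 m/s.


p = m*v = 0.034*908 = 30.87 kg·m/s

30.87 kg·m/s


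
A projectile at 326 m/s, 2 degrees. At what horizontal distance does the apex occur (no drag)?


R = v0^2*sin(2*theta)/g = 326^2*sin(2*2°)/9.81 = 755.702 m
apex_dist = R/2 = 755.702/2 = 377.9 m

377.9 m


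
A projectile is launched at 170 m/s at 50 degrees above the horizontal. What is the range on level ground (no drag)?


R = v0^2 * sin(2*theta) / g = 170^2 * sin(2*50°) / 9.81 = 2901 m

2901 m


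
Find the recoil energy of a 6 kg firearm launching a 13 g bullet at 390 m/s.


v_r = m_p*v_p/m_gun = 0.013*390/6 = 0.845 m/s, E_r = 0.5*m_gun*v_r^2 = 0.5*6*0.845^2 = 2.142 J

2.142 J


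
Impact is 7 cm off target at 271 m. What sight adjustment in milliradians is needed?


1 mrad subtends 1 cm per 10 m of range, so adj = error_cm / (dist_m / 10) = 7 / (271/10) = 0.2583 mrad

0.2583 mrad


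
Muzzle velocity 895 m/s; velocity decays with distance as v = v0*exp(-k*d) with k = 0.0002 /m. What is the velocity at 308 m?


v = v0*exp(-k*d) = 895*exp(-0.0002*308) = 841.5 m/s

841.5 m/s


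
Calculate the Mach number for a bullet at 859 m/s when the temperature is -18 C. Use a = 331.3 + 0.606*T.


a = 331.3 + 0.606*(-18) = 320.392 m/s
M = v/a = 859/320.392 = 2.681

2.681


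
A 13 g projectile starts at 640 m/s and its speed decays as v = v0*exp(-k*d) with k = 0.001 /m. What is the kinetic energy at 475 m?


v = v0*exp(-k*d) = 640*exp(-0.001*475) = 398.006 m/s
E = 0.5*m*v^2 = 0.5*0.013*398.006^2 = 1030 J

1030 J


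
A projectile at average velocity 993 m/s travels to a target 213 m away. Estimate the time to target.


t = d/v = 213/993 = 0.2145 s

0.2145 s


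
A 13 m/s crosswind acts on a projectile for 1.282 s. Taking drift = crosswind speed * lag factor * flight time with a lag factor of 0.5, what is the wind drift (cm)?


drift = v_wind * lag * t = 13 * 0.5 * 1.282 = 8.333 m ≈ 833.3 cm

833.3 cm


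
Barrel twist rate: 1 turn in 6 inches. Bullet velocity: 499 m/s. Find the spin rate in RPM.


twist_m = 6*0.0254 = 0.1524 m
spin = v/twist = 499/0.1524 = 3274.278 rev/s
RPM = spin*60 = 3274.278*60 ≈ 196457 RPM

196457 RPM


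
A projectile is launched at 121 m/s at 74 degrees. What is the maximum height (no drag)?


H = (v0*sin(theta))^2 / (2g) = (121*sin(74°))^2 / (2*9.81) = 689.5 m

689.5 m


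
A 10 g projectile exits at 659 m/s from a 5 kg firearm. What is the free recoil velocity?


v_recoil = m_p * v_p / m_gun = 0.01 * 659 / 5 = 1.318 m/s

1.318 m/s


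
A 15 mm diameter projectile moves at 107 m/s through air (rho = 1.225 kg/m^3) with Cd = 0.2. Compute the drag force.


A = pi*(d/2)^2 = pi*(15/2000)^2 = 1.76715e-04 m^2
Fd = 0.5*Cd*rho*A*v^2 = 0.5*0.2*1.225*1.76715e-04*107^2 = 0.2478 N

0.2478 N


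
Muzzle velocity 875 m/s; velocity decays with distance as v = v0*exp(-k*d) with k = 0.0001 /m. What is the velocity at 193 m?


v = v0*exp(-k*d) = 875*exp(-0.0001*193) = 858.3 m/s

858.3 m/s


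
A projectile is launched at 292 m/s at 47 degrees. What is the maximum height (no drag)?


H = (v0*sin(theta))^2 / (2g) = (292*sin(47°))^2 / (2*9.81) = 2324 m

2324 m


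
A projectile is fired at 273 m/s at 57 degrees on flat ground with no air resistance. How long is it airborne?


T = 2*v0*sin(theta)/g = 2*273*sin(57°)/9.81 = 46.68 s

46.68 s


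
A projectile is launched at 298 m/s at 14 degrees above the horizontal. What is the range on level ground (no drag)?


R = v0^2 * sin(2*theta) / g = 298^2 * sin(2*14°) / 9.81 = 4250 m

4250 m


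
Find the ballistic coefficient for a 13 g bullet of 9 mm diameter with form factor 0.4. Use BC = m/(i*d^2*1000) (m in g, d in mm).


BC = m/(i*d^2*1000) = 13/(0.4 * 9^2 * 1000) = 0.0004012

0.0004012


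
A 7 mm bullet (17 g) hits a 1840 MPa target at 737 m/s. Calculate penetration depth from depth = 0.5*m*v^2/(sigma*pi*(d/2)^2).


A = pi*(d/2)^2 = pi*(7/2)^2 = 38.4845 mm^2
E = 0.5*m*v^2 = 0.5*0.017*737^2 = 4616.94 J
depth = E/(sigma*A) = 4616.94 J / (1840 MPa * 38.4845 mm^2) = 4616.94/(1840 * 38.4845) m = 0.0652004 m ≈ 65.2 mm

65.2 mm


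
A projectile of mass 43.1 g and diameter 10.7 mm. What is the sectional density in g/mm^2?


SD = m/d^2 = 43.1/10.7^2 = 0.3765 g/mm^2

0.3765 g/mm^2


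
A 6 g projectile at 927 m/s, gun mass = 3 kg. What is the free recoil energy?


v_r = m_p*v_p/m_gun = 0.006*927/3 = 1.854 m/s, E_r = 0.5*m_gun*v_r^2 = 0.5*3*1.854^2 = 5.156 J

5.156 J


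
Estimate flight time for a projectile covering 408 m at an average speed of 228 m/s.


t = d/v = 408/228 = 1.789 s

1.789 s


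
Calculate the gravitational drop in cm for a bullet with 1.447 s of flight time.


drop = 0.5*g*t^2 = 0.5*9.81*1.447^2 = 10.2701 m ≈ 1027 cm

1027 cm


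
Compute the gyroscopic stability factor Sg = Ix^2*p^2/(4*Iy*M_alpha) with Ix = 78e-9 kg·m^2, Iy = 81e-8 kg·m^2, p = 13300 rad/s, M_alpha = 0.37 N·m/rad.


Sg = Ix^2 * p^2 / (4 * Iy * M_alpha) = (78e-9)^2 * 13300^2 / (4 * 81e-8 * 0.37) = 0.8977

0.8977


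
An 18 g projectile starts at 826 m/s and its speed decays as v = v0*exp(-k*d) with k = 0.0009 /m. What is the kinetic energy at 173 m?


v = v0*exp(-k*d) = 826*exp(-0.0009*173) = 706.904 m/s
E = 0.5*m*v^2 = 0.5*0.018*706.904^2 = 4497 J

4497 J


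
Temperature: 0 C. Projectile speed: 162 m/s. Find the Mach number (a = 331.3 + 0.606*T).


a = 331.3 + 0.606*(0) = 331.3 m/s
M = v/a = 162/331.3 = 0.489

0.489


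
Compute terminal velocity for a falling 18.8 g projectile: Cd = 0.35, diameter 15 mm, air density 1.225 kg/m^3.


A = pi*(d/2)^2 = pi*(15/2000)^2 = 1.76715e-04 m^2
vt = sqrt(2mg/(Cd*rho*A)) = sqrt(2*0.0188*9.81/(0.35 * 1.225 * 1.76715e-04)) = 69.77 m/s

69.77 m/s


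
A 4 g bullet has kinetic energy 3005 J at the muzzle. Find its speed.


v = sqrt(2*E/m) = sqrt(2*3005/0.004) = 1226 m/s

1226 m/s


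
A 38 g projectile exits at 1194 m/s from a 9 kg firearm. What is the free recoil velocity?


v_recoil = m_p * v_p / m_gun = 0.038 * 1194 / 9 = 5.041 m/s

5.041 m/s


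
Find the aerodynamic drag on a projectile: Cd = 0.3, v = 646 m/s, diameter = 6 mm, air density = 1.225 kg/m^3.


A = pi*(d/2)^2 = pi*(6/2000)^2 = 2.82743e-05 m^2
Fd = 0.5*Cd*rho*A*v^2 = 0.5*0.3*1.225*2.82743e-05*646^2 = 2.168 N

2.168 N


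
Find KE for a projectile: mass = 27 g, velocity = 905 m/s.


E = 0.5*m*v^2 = 0.5*0.027*905^2 = 11057 J

11057 J


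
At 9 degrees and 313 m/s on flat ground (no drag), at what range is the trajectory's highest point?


R = v0^2*sin(2*theta)/g = 313^2*sin(2*9°)/9.81 = 3086.04 m
apex_dist = R/2 = 3086.04/2 = 1543 m

1543 m


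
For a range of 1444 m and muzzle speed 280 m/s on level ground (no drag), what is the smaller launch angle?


sin(2*theta) = R*g/v0^2 = 1444*9.81/280^2 = 0.180684, theta = arcsin(0.180684)/2 = 5.205°

5.205 degrees


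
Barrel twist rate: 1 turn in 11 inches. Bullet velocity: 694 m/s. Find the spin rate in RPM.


twist_m = 11*0.0254 = 0.2794 m
spin = v/twist = 694/0.2794 = 2483.894 rev/s
RPM = spin*60 = 2483.894*60 ≈ 149034 RPM

149034 RPM


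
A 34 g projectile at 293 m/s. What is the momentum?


p = m*v = 0.034*293 = 9.962 kg·m/s

9.962 kg·m/s


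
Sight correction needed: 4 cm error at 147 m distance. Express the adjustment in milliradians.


1 mrad subtends 1 cm per 10 m of range, so adj = error_cm / (dist_m / 10) = 4 / (147/10) = 0.2721 mrad

0.2721 mrad


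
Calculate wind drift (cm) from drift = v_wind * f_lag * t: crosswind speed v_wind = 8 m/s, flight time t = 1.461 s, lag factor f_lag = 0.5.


drift = v_wind * lag * t = 8 * 0.5 * 1.461 = 5.844 m ≈ 584.4 cm

584.4 cm


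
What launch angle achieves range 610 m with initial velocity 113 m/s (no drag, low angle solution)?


sin(2*theta) = R*g/v0^2 = 610*9.81/113^2 = 0.468643, theta = arcsin(0.468643)/2 = 13.97°

13.97 degrees


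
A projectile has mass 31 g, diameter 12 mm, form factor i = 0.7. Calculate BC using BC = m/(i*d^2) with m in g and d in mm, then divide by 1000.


BC = m/(i*d^2*1000) = 31/(0.7 * 12^2 * 1000) = 0.0003075

0.0003075


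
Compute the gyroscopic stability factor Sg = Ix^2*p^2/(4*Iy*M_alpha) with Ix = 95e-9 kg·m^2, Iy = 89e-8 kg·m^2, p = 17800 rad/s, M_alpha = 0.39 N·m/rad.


Sg = Ix^2 * p^2 / (4 * Iy * M_alpha) = (95e-9)^2 * 17800^2 / (4 * 89e-8 * 0.39) = 2.06

2.06


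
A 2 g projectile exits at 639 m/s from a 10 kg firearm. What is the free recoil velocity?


v_recoil = m_p * v_p / m_gun = 0.002 * 639 / 10 = 0.1278 m/s

0.1278 m/s


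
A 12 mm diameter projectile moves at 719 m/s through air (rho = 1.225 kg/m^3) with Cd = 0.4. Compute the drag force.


A = pi*(d/2)^2 = pi*(12/2000)^2 = 1.13097e-04 m^2
Fd = 0.5*Cd*rho*A*v^2 = 0.5*0.4*1.225*1.13097e-04*719^2 = 14.32 N

14.32 N


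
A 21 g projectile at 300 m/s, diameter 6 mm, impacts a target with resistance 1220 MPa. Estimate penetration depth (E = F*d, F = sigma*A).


A = pi*(d/2)^2 = pi*(6/2)^2 = 28.2743 mm^2
E = 0.5*m*v^2 = 0.5*0.021*300^2 = 945 J
depth = E/(sigma*A) = 945 J / (1220 MPa * 28.2743 mm^2) = 945/(1220 * 28.2743) m = 0.0273955 m ≈ 27.4 mm

27.4 mm


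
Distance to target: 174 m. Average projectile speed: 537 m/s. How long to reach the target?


t = d/v = 174/537 = 0.324 s

0.324 s


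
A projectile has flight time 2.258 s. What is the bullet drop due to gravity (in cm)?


drop = 0.5*g*t^2 = 0.5*9.81*2.258^2 = 25.0085 m ≈ 2501 cm

2501 cm


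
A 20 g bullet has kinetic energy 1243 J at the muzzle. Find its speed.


v = sqrt(2*E/m) = sqrt(2*1243/0.02) = 352.6 m/s

352.6 m/s


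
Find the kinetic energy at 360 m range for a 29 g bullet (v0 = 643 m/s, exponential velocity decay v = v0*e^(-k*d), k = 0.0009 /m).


v = v0*exp(-k*d) = 643*exp(-0.0009*360) = 465.05 m/s
E = 0.5*m*v^2 = 0.5*0.029*465.05^2 = 3136 J

3136 J


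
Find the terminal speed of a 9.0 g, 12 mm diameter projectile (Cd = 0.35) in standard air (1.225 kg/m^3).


A = pi*(d/2)^2 = pi*(12/2000)^2 = 1.13097e-04 m^2
vt = sqrt(2mg/(Cd*rho*A)) = sqrt(2*0.009*9.81/(0.35 * 1.225 * 1.13097e-04)) = 60.35 m/s

60.35 m/s


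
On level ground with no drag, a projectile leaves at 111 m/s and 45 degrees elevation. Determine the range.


R = v0^2 * sin(2*theta) / g = 111^2 * sin(2*45°) / 9.81 = 1256 m

1256 m


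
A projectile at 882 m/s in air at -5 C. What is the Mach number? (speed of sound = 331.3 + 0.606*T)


a = 331.3 + 0.606*(-5) = 328.27 m/s
M = v/a = 882/328.27 = 2.687

2.687


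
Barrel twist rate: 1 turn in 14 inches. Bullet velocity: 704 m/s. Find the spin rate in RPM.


twist_m = 14*0.0254 = 0.3556 m
spin = v/twist = 704/0.3556 = 1979.753 rev/s
RPM = spin*60 = 1979.753*60 ≈ 118785 RPM

118785 RPM


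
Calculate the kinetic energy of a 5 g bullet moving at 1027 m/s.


E = 0.5*m*v^2 = 0.5*0.005*1027^2 = 2637 J

2637 J


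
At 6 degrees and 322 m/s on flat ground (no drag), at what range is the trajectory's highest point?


R = v0^2*sin(2*theta)/g = 322^2*sin(2*6°)/9.81 = 2197.46 m
apex_dist = R/2 = 2197.46/2 = 1099 m

1099 m


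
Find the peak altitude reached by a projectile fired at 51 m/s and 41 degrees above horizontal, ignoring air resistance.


H = (v0*sin(theta))^2 / (2g) = (51*sin(41°))^2 / (2*9.81) = 57.06 m

57.06 m


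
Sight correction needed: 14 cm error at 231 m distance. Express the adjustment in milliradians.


1 mrad subtends 1 cm per 10 m of range, so adj = error_cm / (dist_m / 10) = 14 / (231/10) = 0.6061 mrad

0.6061 mrad


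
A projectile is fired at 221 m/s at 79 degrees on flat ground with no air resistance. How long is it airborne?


T = 2*v0*sin(theta)/g = 2*221*sin(79°)/9.81 = 44.23 s

44.23 s


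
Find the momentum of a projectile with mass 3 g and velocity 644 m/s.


p = m*v = 0.003*644 = 1.932 kg·m/s

1.932 kg·m/s


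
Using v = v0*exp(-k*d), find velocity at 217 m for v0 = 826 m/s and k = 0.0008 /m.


v = v0*exp(-k*d) = 826*exp(-0.0008*217) = 694.4 m/s

694.4 m/s


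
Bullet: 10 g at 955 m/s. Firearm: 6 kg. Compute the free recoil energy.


v_r = m_p*v_p/m_gun = 0.01*955/6 = 1.59167 m/s, E_r = 0.5*m_gun*v_r^2 = 0.5*6*1.59167^2 = 7.6 J

7.6 J


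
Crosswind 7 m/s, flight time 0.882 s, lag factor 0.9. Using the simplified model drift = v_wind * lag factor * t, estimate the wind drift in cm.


drift = v_wind * lag * t = 7 * 0.9 * 0.882 = 5.5566 m ≈ 555.7 cm

555.7 cm


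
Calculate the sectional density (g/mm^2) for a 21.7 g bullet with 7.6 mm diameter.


SD = m/d^2 = 21.7/7.6^2 = 0.3757 g/mm^2

0.3757 g/mm^2


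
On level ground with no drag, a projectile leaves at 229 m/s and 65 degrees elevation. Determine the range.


R = v0^2 * sin(2*theta) / g = 229^2 * sin(2*65°) / 9.81 = 4095 m

4095 m


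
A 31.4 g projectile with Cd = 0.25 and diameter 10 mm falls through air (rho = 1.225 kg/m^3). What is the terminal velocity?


A = pi*(d/2)^2 = pi*(10/2000)^2 = 7.85398e-05 m^2
vt = sqrt(2mg/(Cd*rho*A)) = sqrt(2*0.0314*9.81/(0.25 * 1.225 * 7.85398e-05)) = 160 m/s

160 m/s


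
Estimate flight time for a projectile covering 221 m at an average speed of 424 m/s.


t = d/v = 221/424 = 0.5212 s

0.5212 s


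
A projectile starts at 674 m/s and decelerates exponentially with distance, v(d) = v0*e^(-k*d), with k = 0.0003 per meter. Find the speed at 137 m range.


v = v0*exp(-k*d) = 674*exp(-0.0003*137) = 646.9 m/s

646.9 m/s


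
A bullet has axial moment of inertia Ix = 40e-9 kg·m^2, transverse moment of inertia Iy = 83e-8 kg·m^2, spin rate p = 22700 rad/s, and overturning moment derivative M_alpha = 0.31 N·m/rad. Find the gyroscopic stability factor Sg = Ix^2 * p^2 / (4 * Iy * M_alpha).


Sg = Ix^2 * p^2 / (4 * Iy * M_alpha) = (40e-9)^2 * 22700^2 / (4 * 83e-8 * 0.31) = 0.8011

0.8011


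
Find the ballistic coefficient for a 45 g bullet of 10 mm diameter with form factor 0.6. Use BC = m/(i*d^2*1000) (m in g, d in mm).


BC = m/(i*d^2*1000) = 45/(0.6 * 10^2 * 1000) = 0.00075

0.00075


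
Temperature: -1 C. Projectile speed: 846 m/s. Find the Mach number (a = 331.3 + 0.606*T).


a = 331.3 + 0.606*(-1) = 330.694 m/s
M = v/a = 846/330.694 = 2.558

2.558


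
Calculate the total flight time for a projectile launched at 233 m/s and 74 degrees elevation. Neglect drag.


T = 2*v0*sin(theta)/g = 2*233*sin(74°)/9.81 = 45.66 s

45.66 s


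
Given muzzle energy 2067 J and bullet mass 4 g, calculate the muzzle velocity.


v = sqrt(2*E/m) = sqrt(2*2067/0.004) = 1017 m/s

1017 m/s


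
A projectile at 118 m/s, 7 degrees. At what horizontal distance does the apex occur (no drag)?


R = v0^2*sin(2*theta)/g = 118^2*sin(2*7°)/9.81 = 343.376 m
apex_dist = R/2 = 343.376/2 = 171.7 m

171.7 m


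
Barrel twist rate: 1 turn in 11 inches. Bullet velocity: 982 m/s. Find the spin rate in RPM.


twist_m = 11*0.0254 = 0.2794 m
spin = v/twist = 982/0.2794 = 3514.674 rev/s
RPM = spin*60 = 3514.674*60 ≈ 210880 RPM

210880 RPM


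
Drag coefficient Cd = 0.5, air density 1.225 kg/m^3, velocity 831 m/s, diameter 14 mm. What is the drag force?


A = pi*(d/2)^2 = pi*(14/2000)^2 = 1.53938e-04 m^2
Fd = 0.5*Cd*rho*A*v^2 = 0.5*0.5*1.225*1.53938e-04*831^2 = 32.56 N

32.56 N


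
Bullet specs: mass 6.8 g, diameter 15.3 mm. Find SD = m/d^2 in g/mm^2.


SD = m/d^2 = 6.8/15.3^2 = 0.02905 g/mm^2

0.02905 g/mm^2


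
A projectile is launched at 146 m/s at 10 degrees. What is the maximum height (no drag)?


H = (v0*sin(theta))^2 / (2g) = (146*sin(10°))^2 / (2*9.81) = 32.76 m

32.76 m


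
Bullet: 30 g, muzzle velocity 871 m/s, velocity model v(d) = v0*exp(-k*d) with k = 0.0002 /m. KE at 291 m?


v = v0*exp(-k*d) = 871*exp(-0.0002*291) = 821.755 m/s
E = 0.5*m*v^2 = 0.5*0.03*821.755^2 = 10129 J

10129 J


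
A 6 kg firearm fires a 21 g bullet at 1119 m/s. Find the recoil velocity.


v_recoil = m_p * v_p / m_gun = 0.021 * 1119 / 6 = 3.917 m/s

3.917 m/s


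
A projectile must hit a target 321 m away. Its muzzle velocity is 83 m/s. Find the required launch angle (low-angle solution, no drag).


sin(2*theta) = R*g/v0^2 = 321*9.81/83^2 = 0.457107, theta = arcsin(0.457107)/2 = 13.6°

13.6 degrees


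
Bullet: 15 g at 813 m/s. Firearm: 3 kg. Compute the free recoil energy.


v_r = m_p*v_p/m_gun = 0.015*813/3 = 4.065 m/s, E_r = 0.5*m_gun*v_r^2 = 0.5*3*4.065^2 = 24.79 J

24.79 J


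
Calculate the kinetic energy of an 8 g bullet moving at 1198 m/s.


E = 0.5*m*v^2 = 0.5*0.008*1198^2 = 5741 J

5741 J


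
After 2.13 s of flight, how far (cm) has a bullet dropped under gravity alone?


drop = 0.5*g*t^2 = 0.5*9.81*2.13^2 = 22.2535 m ≈ 2225 cm

2225 cm


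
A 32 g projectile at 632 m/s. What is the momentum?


p = m*v = 0.032*632 = 20.22 kg·m/s

20.22 kg·m/s


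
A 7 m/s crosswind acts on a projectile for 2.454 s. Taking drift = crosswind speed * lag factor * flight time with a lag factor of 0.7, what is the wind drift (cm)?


drift = v_wind * lag * t = 7 * 0.7 * 2.454 = 12.0246 m ≈ 1202 cm

1202 cm


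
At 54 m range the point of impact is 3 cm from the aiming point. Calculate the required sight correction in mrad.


1 mrad subtends 1 cm per 10 m of range, so adj = error_cm / (dist_m / 10) = 3 / (54/10) = 0.5556 mrad

0.5556 mrad


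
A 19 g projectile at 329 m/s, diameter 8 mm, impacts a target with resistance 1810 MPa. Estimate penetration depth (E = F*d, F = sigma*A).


A = pi*(d/2)^2 = pi*(8/2)^2 = 50.2655 mm^2
E = 0.5*m*v^2 = 0.5*0.019*329^2 = 1028.29 J
depth = E/(sigma*A) = 1028.29 J / (1810 MPa * 50.2655 mm^2) = 1028.29/(1810 * 50.2655) m = 0.0113023 m ≈ 11.3 mm

11.3 mm
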